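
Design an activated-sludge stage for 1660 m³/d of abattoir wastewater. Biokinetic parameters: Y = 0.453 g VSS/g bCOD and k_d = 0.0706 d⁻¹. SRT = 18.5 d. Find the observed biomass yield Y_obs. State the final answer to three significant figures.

Y_obs ≈ 0.196 g VSS/g bCOD

Correct the yield for decay: Y_obs = Y/(1 + k_d θ_c) = 0.453 / (1 + 0.0706 × 18.5) = 0.453 / 2.306 = 0.1964.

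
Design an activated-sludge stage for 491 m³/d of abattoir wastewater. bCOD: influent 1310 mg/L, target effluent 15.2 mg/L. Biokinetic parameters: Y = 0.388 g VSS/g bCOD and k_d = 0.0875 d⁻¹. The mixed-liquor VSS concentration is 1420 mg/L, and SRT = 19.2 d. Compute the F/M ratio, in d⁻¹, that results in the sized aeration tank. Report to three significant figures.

From the SRT design equation V = Y Q (S₀−S) θ_c / [X (1 + k_d θ_c)] = 0.388 × 491 × (1310 − 15.2) × 19.2 / [1420 × (1 + 0.0875 × 19.2)] = 4.74×10^6 / 3806 = 1244 m³.
F/M = Q·S₀ / (V·X) = 491 × 1310 / (1244 × 1420) = 0.3640 g bCOD·(g VSS·d)⁻¹.

F/M ≈ 0.364 d⁻¹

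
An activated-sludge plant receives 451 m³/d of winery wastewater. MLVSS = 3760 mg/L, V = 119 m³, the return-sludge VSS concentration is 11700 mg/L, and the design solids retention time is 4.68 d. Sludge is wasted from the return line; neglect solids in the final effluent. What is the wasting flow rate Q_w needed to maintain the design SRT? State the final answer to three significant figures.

θ_c = V·X/(Q_w·X_r) when wasting from the recycle, so Q_w = V·X/(θ_c·X_r) = 119.0 × 3760 / (4.68 × 11700) = 8.172 m³/d.

Q_w ≈ 8.17 m³/d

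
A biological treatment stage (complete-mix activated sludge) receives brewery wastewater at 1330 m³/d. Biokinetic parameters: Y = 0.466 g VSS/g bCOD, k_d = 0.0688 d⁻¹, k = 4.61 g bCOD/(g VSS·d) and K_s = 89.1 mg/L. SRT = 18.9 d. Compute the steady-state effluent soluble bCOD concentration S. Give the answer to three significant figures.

For a completely mixed reactor with recycle the Lawrence–McCarty relation gives S = K_s·(1 + k_d·θ_c) / [θ_c·(Y·k − k_d) − 1] = 89.1 × (1 + 0.0688 × 18.9) / [18.9 × (0.466 × 4.61 − 0.0688) − 1] = 205.0 / 38.30 = 5.351 mg/L.

S ≈ 5.35 mg/L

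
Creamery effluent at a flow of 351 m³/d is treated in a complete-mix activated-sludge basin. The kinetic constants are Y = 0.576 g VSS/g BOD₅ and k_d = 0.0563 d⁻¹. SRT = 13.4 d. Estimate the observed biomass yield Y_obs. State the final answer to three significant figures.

Y_obs ≈ 0.328 g VSS/g BOD₅

Correct the yield for decay: Y_obs = Y/(1 + k_d θ_c) = 0.576 / (1 + 0.0563 × 13.4) = 0.576 / 1.754 = 0.3283.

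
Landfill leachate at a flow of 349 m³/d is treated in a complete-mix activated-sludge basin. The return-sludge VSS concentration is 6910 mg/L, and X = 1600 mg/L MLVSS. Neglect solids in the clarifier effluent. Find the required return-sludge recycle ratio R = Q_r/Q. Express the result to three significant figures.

R ≈ 0.301

Solids balance on the clarifier gives (1+R)X = R·X_r, so R = X/(X_r − X) = 1600 / (6910 − 1600) = 0.3013.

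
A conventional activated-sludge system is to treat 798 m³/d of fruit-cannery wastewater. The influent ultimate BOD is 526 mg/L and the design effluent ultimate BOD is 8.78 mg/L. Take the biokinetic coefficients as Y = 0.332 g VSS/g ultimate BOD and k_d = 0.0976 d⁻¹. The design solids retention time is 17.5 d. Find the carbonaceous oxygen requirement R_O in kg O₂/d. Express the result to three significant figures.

The observed yield is Y_obs = Y/(1 + k_d·θ_c) = 0.332 / (1 + 0.0976 × 17.5) = 0.332 / 2.708 = 0.1226 g VSS per g ultimate BOD removed.
Mass of ultimate BOD removed per day: Q(S₀ − S) = 798 × 517.2 g/m³ = 412.7 kg/d.
P_X = Y_obs·Q·(S₀ − S) = 0.1226 × 412.7 = 50.60 kg VSS/d.
R_O = Q·ΔS − 1.42 P_X = 412.7 − 71.85 = 340.9 kg O₂/d.

R_O ≈ 341 kg O₂/d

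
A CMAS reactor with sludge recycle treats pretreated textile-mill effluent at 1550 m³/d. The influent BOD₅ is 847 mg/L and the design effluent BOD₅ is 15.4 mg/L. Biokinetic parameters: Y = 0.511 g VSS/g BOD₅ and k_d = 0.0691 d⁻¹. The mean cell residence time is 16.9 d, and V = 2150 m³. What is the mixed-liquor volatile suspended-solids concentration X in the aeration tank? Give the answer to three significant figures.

X = Y·Q·ΔS·θ_c / [V·(1 + k_d θ_c)] = 0.511 × 1550 × (847 − 15.4) × 16.9 / [2150 × (1 + 0.0691 × 16.9)] = 2388 mg/L.

X ≈ 2390 mg/L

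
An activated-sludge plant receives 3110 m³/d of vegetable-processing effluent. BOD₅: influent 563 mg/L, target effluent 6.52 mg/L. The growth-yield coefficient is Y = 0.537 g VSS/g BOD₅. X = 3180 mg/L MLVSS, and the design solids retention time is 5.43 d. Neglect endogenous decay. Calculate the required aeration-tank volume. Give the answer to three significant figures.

V ≈ 1590 m³

With k_d = 0 the design equation reduces to V = Y Q (S₀−S) θ_c / X = 0.537 × 3110 × (563 − 6.52) × 5.43 / 3180 = 1587 m³.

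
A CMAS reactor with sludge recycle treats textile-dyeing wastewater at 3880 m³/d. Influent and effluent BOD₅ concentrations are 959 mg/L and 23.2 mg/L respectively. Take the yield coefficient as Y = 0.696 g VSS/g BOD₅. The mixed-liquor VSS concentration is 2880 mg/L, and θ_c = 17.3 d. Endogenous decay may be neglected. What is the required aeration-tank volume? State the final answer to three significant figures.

V ≈ 15200 m³

Biomass mass balance (decay neglected): V·X = Y·Q·(S₀ − S)·θ_c, so V = 0.696 × 3880 × (959 − 23.2) × 17.3 / 2880 = 15180 m³.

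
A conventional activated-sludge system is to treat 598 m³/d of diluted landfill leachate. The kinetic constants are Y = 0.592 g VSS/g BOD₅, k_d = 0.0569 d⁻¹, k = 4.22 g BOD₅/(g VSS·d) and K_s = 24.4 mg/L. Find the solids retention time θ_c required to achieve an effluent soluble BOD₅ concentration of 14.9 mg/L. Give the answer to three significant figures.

At the target effluent, Y k S/(K_s+S) = 0.592×4.22×14.9/39.30 = 0.9472 d⁻¹.
Then 1/θ_c = μ − k_d = 0.9472 − 0.0569 = 0.8903 d⁻¹, giving θ_c = 1.123 d.

θ_c ≈ 1.12 d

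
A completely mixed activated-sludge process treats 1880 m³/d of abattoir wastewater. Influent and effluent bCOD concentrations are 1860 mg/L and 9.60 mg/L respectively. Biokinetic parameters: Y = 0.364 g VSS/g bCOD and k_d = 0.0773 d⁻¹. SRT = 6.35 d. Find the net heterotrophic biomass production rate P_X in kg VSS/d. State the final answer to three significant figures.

P_X ≈ 849 kg VSS/d

The observed yield is Y_obs = Y/(1 + k_d·θ_c) = 0.364 / (1 + 0.0773 × 6.35) = 0.364 / 1.491 = 0.2442 g VSS per g bCOD removed.
ΔS = 1860 − 9.60 = 1850 mg/L, so the substrate removal rate is 1880 × 1850/1000 = 3479 kg bCOD/d.
P_X = Y_obs · Q(S₀ − S) = 0.2442 × 3479 = 849.4 kg VSS/d.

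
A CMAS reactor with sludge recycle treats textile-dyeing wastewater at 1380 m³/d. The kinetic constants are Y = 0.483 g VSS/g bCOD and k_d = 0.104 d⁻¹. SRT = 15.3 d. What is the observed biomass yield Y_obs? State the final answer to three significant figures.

Y_obs ≈ 0.186 g VSS/g bCOD

Correct the yield for decay: Y_obs = Y/(1 + k_d θ_c) = 0.483 / (1 + 0.104 × 15.3) = 0.483 / 2.591 = 0.1864.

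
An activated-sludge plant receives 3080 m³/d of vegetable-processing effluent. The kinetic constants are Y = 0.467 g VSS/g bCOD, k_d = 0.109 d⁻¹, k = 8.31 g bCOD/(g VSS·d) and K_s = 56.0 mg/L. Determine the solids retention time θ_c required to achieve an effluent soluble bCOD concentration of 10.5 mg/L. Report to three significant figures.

θ_c ≈ 1.99 d

From 1/θ_c = Y·k·S/(K_s + S) − k_d: Y·k·S/(K_s+S) = 0.467 × 8.31 × 10.5 / (56.0 + 10.5) = 0.6128 d⁻¹.
Then 1/θ_c = μ − k_d = 0.6128 − 0.109 = 0.5038 d⁻¹, giving θ_c = 1.985 d.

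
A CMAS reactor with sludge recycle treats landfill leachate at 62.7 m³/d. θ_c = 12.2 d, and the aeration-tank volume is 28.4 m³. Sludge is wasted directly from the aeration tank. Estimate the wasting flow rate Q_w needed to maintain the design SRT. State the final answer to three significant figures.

Q_w ≈ 2.33 m³/d

With mixed-liquor wasting, θ_c = V/Q_w, so Q_w = V/θ_c = 28.40/12.2 = 2.328 m³/d.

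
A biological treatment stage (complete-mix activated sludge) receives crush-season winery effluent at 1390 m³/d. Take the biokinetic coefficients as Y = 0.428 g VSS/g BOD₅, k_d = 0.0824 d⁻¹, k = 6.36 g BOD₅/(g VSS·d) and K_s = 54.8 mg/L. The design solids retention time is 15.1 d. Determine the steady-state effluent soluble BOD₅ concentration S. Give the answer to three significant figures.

S ≈ 3.16 mg/L

Effluent substrate depends only on kinetics and SRT: S = K_s(1 + k_d θ_c) / [θ_c(Yk − k_d) − 1] = 54.8 × (1 + 0.0824 × 15.1) / [15.1 × (0.428 × 6.36 − 0.0824) − 1] = 123.0 / 38.86 = 3.165 mg/L.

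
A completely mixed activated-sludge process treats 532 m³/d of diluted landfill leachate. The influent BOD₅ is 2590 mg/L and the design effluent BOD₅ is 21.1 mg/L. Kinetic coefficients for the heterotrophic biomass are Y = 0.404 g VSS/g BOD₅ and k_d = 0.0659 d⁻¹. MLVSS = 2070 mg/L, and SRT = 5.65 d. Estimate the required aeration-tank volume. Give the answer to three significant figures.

V ≈ 1100 m³

Rearranging the biomass balance for a CMAS with decay, V = Y·Q·ΔS·θ_c / [X·(1+k_d θ_c)] = 0.404 × 532 × (2590 − 21.1) × 5.65 / [2070 × (1 + 0.0659 × 5.65)] = 3.12×10^6 / 2841 = 1098 m³.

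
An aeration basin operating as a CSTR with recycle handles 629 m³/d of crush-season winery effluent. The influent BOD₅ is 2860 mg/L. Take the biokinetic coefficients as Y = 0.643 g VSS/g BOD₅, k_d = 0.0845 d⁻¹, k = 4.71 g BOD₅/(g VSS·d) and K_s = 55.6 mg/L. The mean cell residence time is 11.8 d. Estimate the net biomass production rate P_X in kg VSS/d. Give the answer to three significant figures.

P_X ≈ 579 kg VSS/d

For a completely mixed reactor with recycle the Lawrence–McCarty relation gives S = K_s·(1 + k_d·θ_c) / [θ_c·(Y·k − k_d) − 1] = 55.6 × (1 + 0.0845 × 11.8) / [11.8 × (0.643 × 4.71 − 0.0845) − 1] = 111.0 / 33.74 = 3.291 mg/L.
Observed yield with endogenous decay: Y_obs = Y / (1 + k_d·θ_c) = 0.643 / (1 + 0.0845 × 11.8) = 0.643 / 1.997 = 0.3220 g VSS/g BOD₅.
Substrate removed = Q·(S₀ − S) = 629 m³/d × (2860 − 3.29) g/m³ = 1.8×10^6 g/d = 1797 kg/d.
So the net sludge growth is P_X = 0.3220 × 1797 = 578.5 kg VSS/d.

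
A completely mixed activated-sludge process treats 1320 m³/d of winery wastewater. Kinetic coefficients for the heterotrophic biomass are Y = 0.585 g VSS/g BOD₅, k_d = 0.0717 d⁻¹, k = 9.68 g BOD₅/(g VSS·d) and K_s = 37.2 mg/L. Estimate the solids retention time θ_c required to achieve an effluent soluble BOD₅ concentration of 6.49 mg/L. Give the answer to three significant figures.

Specific growth rate at S = 6.49 mg/L: μ = YkS/(K_s+S) = 0.585·9.68·6.49/(37.2+6.49) = 0.8412 d⁻¹.
1/θ_c = 0.8412 − 0.0717 = 0.7695 d⁻¹, so θ_c = 1.300 d.

θ_c ≈ 1.30 d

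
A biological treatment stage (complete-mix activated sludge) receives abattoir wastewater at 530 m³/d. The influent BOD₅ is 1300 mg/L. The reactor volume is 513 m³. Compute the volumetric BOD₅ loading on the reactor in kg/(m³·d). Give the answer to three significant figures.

L_v ≈ 1.34 kg BOD₅/(m³·d)

L_v = Q S₀ / V = 530 × 1300 × 10⁻³ / 513.0 = 1.343 kg/(m³·d).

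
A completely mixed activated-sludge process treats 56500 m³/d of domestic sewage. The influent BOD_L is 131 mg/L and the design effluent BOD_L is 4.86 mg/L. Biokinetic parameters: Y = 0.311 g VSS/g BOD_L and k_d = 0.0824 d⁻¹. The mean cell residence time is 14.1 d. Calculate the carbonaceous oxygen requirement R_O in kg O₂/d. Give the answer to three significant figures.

Correct the yield for decay: Y_obs = Y/(1 + k_d θ_c) = 0.311 / (1 + 0.0824 × 14.1) = 0.311 / 2.162 = 0.1439.
Q·(S₀ − S) = 56500 × (131 − 4.86) × 10⁻³ = 7127 kg/d removed.
Biomass synthesised: P_X = Y_obs × 7127 = 1025 kg VSS/d.
Carbonaceous O₂ demand = substrate oxidised − cell-mass equivalent = 7127 − 1.42 × 1025 = 5671 kg O₂/d.

R_O ≈ 5670 kg O₂/d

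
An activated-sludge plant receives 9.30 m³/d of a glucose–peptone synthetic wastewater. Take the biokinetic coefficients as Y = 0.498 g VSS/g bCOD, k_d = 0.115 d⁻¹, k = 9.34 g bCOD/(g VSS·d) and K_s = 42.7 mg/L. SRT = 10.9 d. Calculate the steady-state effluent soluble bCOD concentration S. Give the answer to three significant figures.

S ≈ 1.99 mg/L

Effluent substrate depends only on kinetics and SRT: S = K_s(1 + k_d θ_c) / [θ_c(Yk − k_d) − 1] = 42.7 × (1 + 0.115 × 10.9) / [10.9 × (0.498 × 9.34 − 0.115) − 1] = 96.22 / 48.45 = 1.986 mg/L.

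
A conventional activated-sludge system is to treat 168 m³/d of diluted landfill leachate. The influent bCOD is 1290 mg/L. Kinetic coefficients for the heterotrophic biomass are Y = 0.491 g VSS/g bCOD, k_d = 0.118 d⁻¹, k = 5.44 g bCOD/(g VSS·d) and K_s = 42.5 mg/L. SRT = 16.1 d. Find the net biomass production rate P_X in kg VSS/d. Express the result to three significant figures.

For a completely mixed reactor with recycle the Lawrence–McCarty relation gives S = K_s·(1 + k_d·θ_c) / [θ_c·(Y·k − k_d) − 1] = 42.5 × (1 + 0.118 × 16.1) / [16.1 × (0.491 × 5.44 − 0.118) − 1] = 123.2 / 40.10 = 3.073 mg/L.
Observed yield with endogenous decay: Y_obs = Y / (1 + k_d·θ_c) = 0.491 / (1 + 0.118 × 16.1) = 0.491 / 2.900 = 0.1693 g VSS/g bCOD.
Mass of bCOD removed per day: Q(S₀ − S) = 168 × 1287 g/m³ = 216.2 kg/d.
Net biomass production P_X = Y_obs × Q·(S₀ − S) = 0.1693 × 216.2 = 36.61 kg VSS/d.

P_X ≈ 36.6 kg VSS/d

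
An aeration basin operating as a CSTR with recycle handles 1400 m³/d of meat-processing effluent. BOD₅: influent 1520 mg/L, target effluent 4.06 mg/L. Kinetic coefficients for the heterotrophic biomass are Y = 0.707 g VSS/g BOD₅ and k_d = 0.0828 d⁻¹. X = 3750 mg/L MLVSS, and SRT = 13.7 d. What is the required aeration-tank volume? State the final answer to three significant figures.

V ≈ 2570 m³

From the SRT design equation V = Y Q (S₀−S) θ_c / [X (1 + k_d θ_c)] = 0.707 × 1400 × (1520 − 4.06) × 13.7 / [3750 × (1 + 0.0828 × 13.7)] = 2.06×10^7 / 8004 = 2568 m³.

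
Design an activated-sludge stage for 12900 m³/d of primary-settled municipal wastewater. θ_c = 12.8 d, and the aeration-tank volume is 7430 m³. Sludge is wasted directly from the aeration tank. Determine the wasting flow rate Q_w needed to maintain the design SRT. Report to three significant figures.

Q_w ≈ 580 m³/d

With mixed-liquor wasting, θ_c = V/Q_w, so Q_w = V/θ_c = 7430/12.8 = 580.5 m³/d.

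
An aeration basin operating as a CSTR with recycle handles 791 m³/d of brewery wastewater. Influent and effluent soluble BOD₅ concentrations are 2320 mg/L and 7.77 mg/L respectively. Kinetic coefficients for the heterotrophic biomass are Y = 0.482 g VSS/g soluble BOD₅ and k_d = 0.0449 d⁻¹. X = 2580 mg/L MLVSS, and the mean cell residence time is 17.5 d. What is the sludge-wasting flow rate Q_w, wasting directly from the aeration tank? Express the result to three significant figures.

Q_w ≈ 191 m³/d

From the SRT design equation V = Y Q (S₀−S) θ_c / [X (1 + k_d θ_c)] = 0.482 × 791 × (2320 − 7.77) × 17.5 / [2580 × (1 + 0.0449 × 17.5)] = 1.54×10^7 / 4607 = 3349 m³.
With mixed-liquor wasting, θ_c = V/Q_w, so Q_w = V/θ_c = 3349/17.5 = 191.3 m³/d.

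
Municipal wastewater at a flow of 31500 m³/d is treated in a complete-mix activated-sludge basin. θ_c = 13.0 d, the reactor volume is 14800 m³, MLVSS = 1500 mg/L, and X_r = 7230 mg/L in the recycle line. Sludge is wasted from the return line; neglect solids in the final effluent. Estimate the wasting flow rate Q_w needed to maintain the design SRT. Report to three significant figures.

Q_w ≈ 236 m³/d

θ_c = V·X/(Q_w·X_r) when wasting from the recycle, so Q_w = V·X/(θ_c·X_r) = 14800 × 1500 / (13.0 × 7230) = 236.2 m³/d.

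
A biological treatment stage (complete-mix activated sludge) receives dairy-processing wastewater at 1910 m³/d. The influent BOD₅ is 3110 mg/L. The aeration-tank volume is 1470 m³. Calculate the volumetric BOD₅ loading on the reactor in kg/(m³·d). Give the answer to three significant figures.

Applied BOD₅ load per unit volume = Q·S₀/V = (1910 × 3110/1000)/1470 = 4.041 kg BOD₅·m⁻³·d⁻¹.

L_v ≈ 4.04 kg BOD₅/(m³·d)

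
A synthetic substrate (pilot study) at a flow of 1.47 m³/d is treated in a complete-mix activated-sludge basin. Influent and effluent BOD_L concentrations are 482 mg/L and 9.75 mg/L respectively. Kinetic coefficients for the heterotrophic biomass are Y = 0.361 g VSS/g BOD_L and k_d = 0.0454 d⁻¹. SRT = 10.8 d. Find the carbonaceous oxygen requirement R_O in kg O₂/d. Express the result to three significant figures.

The observed yield is Y_obs = Y/(1 + k_d·θ_c) = 0.361 / (1 + 0.0454 × 10.8) = 0.361 / 1.490 = 0.2422 g VSS per g BOD_L removed.
Substrate removed = Q·(S₀ − S) = 1.47 m³/d × (482 − 9.75) g/m³ = 6.94×10^2 g/d = 0.6942 kg/d.
P_X = Y_obs·Q·(S₀ − S) = 0.2422 × 0.6942 = 0.1682 kg VSS/d.
R_O = Q·ΔS − 1.42 P_X = 0.6942 − 0.2388 = 0.4554 kg O₂/d.

R_O ≈ 0.455 kg O₂/d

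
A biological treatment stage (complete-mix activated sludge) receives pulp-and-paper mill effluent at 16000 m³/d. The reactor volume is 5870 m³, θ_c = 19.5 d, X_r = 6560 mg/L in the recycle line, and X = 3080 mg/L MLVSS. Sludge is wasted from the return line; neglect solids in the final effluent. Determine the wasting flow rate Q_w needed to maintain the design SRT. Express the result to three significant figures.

Q_w ≈ 141 m³/d

Q_w = (V·X)/(θ_c X_r) = 5870 × 3080 / (19.5 × 6560) = 141.3 m³/d.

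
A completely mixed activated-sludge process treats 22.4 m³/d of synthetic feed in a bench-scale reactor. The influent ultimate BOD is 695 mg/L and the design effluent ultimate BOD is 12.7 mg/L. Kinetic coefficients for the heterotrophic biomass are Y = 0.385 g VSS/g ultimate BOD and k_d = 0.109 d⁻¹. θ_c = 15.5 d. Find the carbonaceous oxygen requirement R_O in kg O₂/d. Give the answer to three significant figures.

Correct the yield for decay: Y_obs = Y/(1 + k_d θ_c) = 0.385 / (1 + 0.109 × 15.5) = 0.385 / 2.689 = 0.1431.
Mass of ultimate BOD removed per day: Q(S₀ − S) = 22.4 × 682.3 g/m³ = 15.28 kg/d.
P_X = Y_obs·Q·(S₀ − S) = 0.1431 × 15.28 = 2.188 kg VSS/d.
Carbonaceous O₂ demand = substrate oxidised − cell-mass equivalent = 15.28 − 1.42 × 2.188 = 12.18 kg O₂/d.

R_O ≈ 12.2 kg O₂/d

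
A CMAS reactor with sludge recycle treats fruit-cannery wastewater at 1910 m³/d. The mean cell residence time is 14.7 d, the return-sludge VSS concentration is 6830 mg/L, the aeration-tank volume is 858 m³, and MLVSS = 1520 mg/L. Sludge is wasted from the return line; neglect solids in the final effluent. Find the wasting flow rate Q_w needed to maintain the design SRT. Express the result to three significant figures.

Q_w = (V·X)/(θ_c X_r) = 858.0 × 1520 / (14.7 × 6830) = 12.99 m³/d.

Q_w ≈ 13.0 m³/d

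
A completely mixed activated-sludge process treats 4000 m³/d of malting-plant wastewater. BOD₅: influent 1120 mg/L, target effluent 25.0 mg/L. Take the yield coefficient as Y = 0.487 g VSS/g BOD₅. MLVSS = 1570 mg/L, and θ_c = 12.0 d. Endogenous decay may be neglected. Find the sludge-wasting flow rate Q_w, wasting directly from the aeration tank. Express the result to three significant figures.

Q_w ≈ 1360 m³/d

V·X = Y·Q·ΔS·θ_c gives V = 0.487 × 4000 × (1120 − 25.0) × 12.0 / 1570 = 16304 m³.
With mixed-liquor wasting, θ_c = V/Q_w, so Q_w = V/θ_c = 16304/12.0 = 1359 m³/d.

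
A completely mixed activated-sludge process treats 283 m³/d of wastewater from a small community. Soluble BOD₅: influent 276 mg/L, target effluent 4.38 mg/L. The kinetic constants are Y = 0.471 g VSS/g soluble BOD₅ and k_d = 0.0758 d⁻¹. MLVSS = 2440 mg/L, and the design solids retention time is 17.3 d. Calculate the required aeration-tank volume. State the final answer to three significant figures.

V ≈ 111 m³

From the SRT design equation V = Y Q (S₀−S) θ_c / [X (1 + k_d θ_c)] = 0.471 × 283 × (276 − 4.38) × 17.3 / [2440 × (1 + 0.0758 × 17.3)] = 6.26×10^5 / 5640 = 111.1 m³.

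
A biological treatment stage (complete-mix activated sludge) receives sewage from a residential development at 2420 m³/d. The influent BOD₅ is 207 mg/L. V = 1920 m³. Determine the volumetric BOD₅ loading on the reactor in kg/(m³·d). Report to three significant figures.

L_v ≈ 0.261 kg BOD₅/(m³·d)

L_v = Q S₀ / V = 2420 × 207 × 10⁻³ / 1920 = 0.2609 kg/(m³·d).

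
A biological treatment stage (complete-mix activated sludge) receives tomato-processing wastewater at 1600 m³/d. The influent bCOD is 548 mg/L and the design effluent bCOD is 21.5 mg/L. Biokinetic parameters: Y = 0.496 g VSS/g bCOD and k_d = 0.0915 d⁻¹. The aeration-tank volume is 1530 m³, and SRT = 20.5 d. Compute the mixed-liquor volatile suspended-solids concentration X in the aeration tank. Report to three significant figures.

X = Y·Q·ΔS·θ_c / [V·(1 + k_d θ_c)] = 0.496 × 1600 × (548 − 21.5) × 20.5 / [1530 × (1 + 0.0915 × 20.5)] = 1947 mg/L.

X ≈ 1950 mg/L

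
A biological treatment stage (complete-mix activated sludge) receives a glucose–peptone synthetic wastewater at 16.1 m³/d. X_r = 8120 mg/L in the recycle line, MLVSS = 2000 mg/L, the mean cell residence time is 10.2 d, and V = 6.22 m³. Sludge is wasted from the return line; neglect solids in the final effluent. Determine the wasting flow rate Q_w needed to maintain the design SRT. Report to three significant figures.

Q_w ≈ 0.150 m³/d

θ_c = V·X/(Q_w·X_r) when wasting from the recycle, so Q_w = V·X/(θ_c·X_r) = 6.220 × 2000 / (10.2 × 8120) = 0.1502 m³/d.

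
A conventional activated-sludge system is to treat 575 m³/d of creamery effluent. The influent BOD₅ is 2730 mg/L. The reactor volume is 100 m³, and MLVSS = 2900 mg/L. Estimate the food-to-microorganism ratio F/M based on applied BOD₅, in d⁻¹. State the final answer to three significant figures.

F/M ≈ 5.41 d⁻¹

F/M = Q·S₀ / (V·X) = 575 × 2730 / (100.0 × 2900) = 5.413 g BOD₅·(g VSS·d)⁻¹.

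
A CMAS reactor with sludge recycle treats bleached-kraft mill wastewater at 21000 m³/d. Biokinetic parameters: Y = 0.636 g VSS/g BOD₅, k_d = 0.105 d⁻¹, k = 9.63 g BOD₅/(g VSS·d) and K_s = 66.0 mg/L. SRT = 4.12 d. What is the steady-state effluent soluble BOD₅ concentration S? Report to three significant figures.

From the Monod/SRT balance for a CMAS, S = K_s·(1+k_d θ_c)/[θ_c·(Y k − k_d) − 1] = 66.0 × (1 + 0.105 × 4.12) / [4.12 × (0.636 × 9.63 − 0.105) − 1] = 94.55 / 23.80 = 3.973 mg/L.

S ≈ 3.97 mg/L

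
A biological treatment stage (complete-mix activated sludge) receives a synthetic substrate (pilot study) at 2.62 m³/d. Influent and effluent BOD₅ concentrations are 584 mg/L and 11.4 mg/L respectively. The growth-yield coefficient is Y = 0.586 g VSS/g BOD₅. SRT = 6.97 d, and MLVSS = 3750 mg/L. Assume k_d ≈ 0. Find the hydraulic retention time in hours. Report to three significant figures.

τ ≈ 15.0 h

With k_d = 0 the design equation reduces to V = Y Q (S₀−S) θ_c / X = 0.586 × 2.62 × (584 − 11.4) × 6.97 / 3750 = 1.634 m³.
Hydraulic retention time τ = V/Q = 1.634 / 2.62 = 0.6237 d = 14.97 h.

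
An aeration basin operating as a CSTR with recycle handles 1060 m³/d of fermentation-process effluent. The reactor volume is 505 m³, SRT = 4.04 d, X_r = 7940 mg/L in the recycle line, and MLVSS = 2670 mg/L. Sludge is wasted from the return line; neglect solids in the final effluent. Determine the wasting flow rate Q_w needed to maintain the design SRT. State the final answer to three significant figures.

Q_w ≈ 42.0 m³/d

θ_c = V·X/(Q_w·X_r) when wasting from the recycle, so Q_w = V·X/(θ_c·X_r) = 505.0 × 2670 / (4.04 × 7940) = 42.03 m³/d.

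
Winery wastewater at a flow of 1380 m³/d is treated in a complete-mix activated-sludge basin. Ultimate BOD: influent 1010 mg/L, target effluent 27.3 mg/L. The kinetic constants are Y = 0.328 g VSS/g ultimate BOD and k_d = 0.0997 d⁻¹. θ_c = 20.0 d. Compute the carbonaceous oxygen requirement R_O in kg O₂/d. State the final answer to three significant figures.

Observed yield with endogenous decay: Y_obs = Y / (1 + k_d·θ_c) = 0.328 / (1 + 0.0997 × 20.0) = 0.328 / 2.994 = 0.1096 g VSS/g ultimate BOD.
Substrate removed = Q·(S₀ − S) = 1380 m³/d × (1010 − 27.3) g/m³ = 1.36×10^6 g/d = 1356 kg/d.
P_X = Y_obs·Q·(S₀ − S) = 0.1096 × 1356 = 148.6 kg VSS/d.
Carbonaceous O₂ demand = substrate oxidised − cell-mass equivalent = 1356 − 1.42 × 148.6 = 1145 kg O₂/d.

R_O ≈ 1150 kg O₂/d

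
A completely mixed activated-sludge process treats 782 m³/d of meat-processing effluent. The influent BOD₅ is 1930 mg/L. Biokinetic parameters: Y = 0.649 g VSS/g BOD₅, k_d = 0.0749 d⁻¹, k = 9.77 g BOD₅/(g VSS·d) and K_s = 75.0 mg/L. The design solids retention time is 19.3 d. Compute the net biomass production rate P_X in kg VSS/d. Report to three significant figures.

P_X ≈ 400 kg VSS/d

Effluent substrate depends only on kinetics and SRT: S = K_s(1 + k_d θ_c) / [θ_c(Yk − k_d) − 1] = 75.0 × (1 + 0.0749 × 19.3) / [19.3 × (0.649 × 9.77 − 0.0749) − 1] = 183.4 / 119.9 = 1.529 mg/L.
Y_obs = Y / (1 + k_d θ_c) = 0.649 / (1 + 0.0749 × 19.3) = 0.649 / 2.446 = 0.2654.
ΔS = 1930 − 1.53 = 1928 mg/L, so the substrate removal rate is 782 × 1928/1000 = 1508 kg BOD₅/d.
So the net sludge growth is P_X = 0.2654 × 1508 = 400.2 kg VSS/d.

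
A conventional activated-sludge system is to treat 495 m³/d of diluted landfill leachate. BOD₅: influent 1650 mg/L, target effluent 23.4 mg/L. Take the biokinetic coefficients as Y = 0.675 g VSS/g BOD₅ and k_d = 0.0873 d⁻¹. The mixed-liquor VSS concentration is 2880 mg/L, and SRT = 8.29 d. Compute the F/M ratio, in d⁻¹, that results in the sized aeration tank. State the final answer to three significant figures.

F/M ≈ 0.312 d⁻¹

From the SRT design equation V = Y Q (S₀−S) θ_c / [X (1 + k_d θ_c)] = 0.675 × 495 × (1650 − 23.4) × 8.29 / [2880 × (1 + 0.0873 × 8.29)] = 4.51×10^6 / 4964 = 907.6 m³.
Food-to-microorganism ratio F/M = Q S₀ / (V X) = 495 × 1650 / (907.6 × 2880) = 0.3125 d⁻¹.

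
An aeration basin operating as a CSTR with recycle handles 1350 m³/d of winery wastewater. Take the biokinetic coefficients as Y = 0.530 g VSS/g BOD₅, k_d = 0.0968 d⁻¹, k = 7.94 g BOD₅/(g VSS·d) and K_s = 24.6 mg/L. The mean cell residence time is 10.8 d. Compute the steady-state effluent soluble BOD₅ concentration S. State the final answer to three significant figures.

S ≈ 1.16 mg/L

From the Monod/SRT balance for a CMAS, S = K_s·(1+k_d θ_c)/[θ_c·(Y k − k_d) − 1] = 24.6 × (1 + 0.0968 × 10.8) / [10.8 × (0.530 × 7.94 − 0.0968) − 1] = 50.32 / 43.40 = 1.159 mg/L.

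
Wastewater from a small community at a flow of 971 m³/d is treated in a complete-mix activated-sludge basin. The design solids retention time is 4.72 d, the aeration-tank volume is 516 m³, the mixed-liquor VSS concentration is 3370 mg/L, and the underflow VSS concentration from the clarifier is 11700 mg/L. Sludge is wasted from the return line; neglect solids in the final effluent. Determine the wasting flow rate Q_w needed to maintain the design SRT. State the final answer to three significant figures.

Q_w ≈ 31.5 m³/d

Q_w = (V·X)/(θ_c X_r) = 516.0 × 3370 / (4.72 × 11700) = 31.49 m³/d.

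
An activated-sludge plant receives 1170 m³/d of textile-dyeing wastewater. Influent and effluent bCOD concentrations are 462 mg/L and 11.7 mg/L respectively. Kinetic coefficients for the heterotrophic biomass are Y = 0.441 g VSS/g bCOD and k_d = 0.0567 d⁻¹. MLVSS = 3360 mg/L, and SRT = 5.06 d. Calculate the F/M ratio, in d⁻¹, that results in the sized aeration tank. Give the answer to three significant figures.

F/M ≈ 0.592 d⁻¹

From the SRT design equation V = Y Q (S₀−S) θ_c / [X (1 + k_d θ_c)] = 0.441 × 1170 × (462 − 11.7) × 5.06 / [3360 × (1 + 0.0567 × 5.06)] = 1.18×10^6 / 4324 = 271.9 m³.
Food-to-microorganism ratio F/M = Q S₀ / (V X) = 1170 × 462 / (271.9 × 3360) = 0.5917 d⁻¹.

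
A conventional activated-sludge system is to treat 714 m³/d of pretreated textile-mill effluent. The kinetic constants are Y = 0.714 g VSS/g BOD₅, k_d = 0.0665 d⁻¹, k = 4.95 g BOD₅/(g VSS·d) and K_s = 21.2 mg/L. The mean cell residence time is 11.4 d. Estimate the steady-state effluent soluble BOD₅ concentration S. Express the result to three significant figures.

Effluent substrate depends only on kinetics and SRT: S = K_s(1 + k_d θ_c) / [θ_c(Yk − k_d) − 1] = 21.2 × (1 + 0.0665 × 11.4) / [11.4 × (0.714 × 4.95 − 0.0665) − 1] = 37.27 / 38.53 = 0.9673 mg/L.

S ≈ 0.967 mg/L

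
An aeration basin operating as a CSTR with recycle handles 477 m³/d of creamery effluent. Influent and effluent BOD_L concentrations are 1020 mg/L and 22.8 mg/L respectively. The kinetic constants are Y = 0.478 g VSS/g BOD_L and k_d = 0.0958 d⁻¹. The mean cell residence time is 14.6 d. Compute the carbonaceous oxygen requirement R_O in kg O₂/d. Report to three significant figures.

Y_obs = Y / (1 + k_d θ_c) = 0.478 / (1 + 0.0958 × 14.6) = 0.478 / 2.399 = 0.1993.
ΔS = 1020 − 22.8 = 997.2 mg/L, so the substrate removal rate is 477 × 997.2/1000 = 475.7 kg BOD_L/d.
Net sludge production P_X = 0.1993 × 475.7 = 94.79 kg VSS/d.
R_O = Q·(S₀ − S) − 1.42·P_X = 475.7 − 1.42 × 94.79 = 341.1 kg O₂/d.

R_O ≈ 341 kg O₂/d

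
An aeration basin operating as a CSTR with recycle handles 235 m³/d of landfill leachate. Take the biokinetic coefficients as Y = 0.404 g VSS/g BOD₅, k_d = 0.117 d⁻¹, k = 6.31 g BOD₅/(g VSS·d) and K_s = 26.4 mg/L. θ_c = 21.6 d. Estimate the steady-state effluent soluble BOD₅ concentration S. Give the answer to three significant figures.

From the Monod/SRT balance for a CMAS, S = K_s·(1+k_d θ_c)/[θ_c·(Y k − k_d) − 1] = 26.4 × (1 + 0.117 × 21.6) / [21.6 × (0.404 × 6.31 − 0.117) − 1] = 93.12 / 51.54 = 1.807 mg/L.

S ≈ 1.81 mg/L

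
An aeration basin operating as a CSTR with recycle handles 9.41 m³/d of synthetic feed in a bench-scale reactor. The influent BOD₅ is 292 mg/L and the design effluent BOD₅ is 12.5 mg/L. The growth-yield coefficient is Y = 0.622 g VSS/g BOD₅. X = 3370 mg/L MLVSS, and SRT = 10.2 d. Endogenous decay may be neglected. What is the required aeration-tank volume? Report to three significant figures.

V ≈ 4.95 m³

With k_d = 0 the design equation reduces to V = Y Q (S₀−S) θ_c / X = 0.622 × 9.41 × (292 − 12.5) × 10.2 / 3370 = 4.951 m³.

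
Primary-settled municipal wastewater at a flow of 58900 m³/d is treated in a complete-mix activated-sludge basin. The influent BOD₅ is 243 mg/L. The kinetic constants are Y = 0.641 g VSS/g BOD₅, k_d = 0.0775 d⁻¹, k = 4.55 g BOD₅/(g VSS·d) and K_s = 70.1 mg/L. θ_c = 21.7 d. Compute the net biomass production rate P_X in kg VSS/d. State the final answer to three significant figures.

Effluent substrate depends only on kinetics and SRT: S = K_s(1 + k_d θ_c) / [θ_c(Yk − k_d) − 1] = 70.1 × (1 + 0.0775 × 21.7) / [21.7 × (0.641 × 4.55 − 0.0775) − 1] = 188.0 / 60.61 = 3.102 mg/L.
Observed yield with endogenous decay: Y_obs = Y / (1 + k_d·θ_c) = 0.641 / (1 + 0.0775 × 21.7) = 0.641 / 2.682 = 0.2390 g VSS/g BOD₅.
Substrate removed = Q·(S₀ − S) = 58900 m³/d × (243 − 3.10) g/m³ = 1.41×10^7 g/d = 14130 kg/d.
P_X = Y_obs · Q(S₀ − S) = 0.2390 × 14130 = 3377 kg VSS/d.

P_X ≈ 3380 kg VSS/d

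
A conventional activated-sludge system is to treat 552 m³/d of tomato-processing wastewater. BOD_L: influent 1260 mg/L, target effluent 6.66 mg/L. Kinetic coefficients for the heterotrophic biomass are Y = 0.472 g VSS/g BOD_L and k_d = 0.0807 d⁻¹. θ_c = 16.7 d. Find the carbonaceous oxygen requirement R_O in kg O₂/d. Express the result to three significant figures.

Y_obs = Y / (1 + k_d θ_c) = 0.472 / (1 + 0.0807 × 16.7) = 0.472 / 2.348 = 0.2010.
ΔS = 1260 − 6.66 = 1253 mg/L, so the substrate removal rate is 552 × 1253/1000 = 691.8 kg BOD_L/d.
Net sludge production P_X = 0.2010 × 691.8 = 139.1 kg VSS/d.
Carbonaceous O₂ demand = substrate oxidised − cell-mass equivalent = 691.8 − 1.42 × 139.1 = 494.3 kg O₂/d.

R_O ≈ 494 kg O₂/d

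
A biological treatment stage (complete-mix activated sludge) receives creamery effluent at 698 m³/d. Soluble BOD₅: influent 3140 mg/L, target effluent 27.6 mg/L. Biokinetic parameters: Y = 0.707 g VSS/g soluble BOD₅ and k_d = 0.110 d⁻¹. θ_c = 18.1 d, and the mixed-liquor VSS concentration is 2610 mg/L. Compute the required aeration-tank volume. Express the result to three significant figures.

Steady-state biomass mass balance: V·X·(1 + k_d·θ_c) = Y·Q·(S₀ − S)·θ_c, so V = 0.707 × 698 × (3140 − 27.6) × 18.1 / [2610 × (1 + 0.110 × 18.1)] = 2.78×10^7 / 7807 = 3561 m³.

V ≈ 3560 m³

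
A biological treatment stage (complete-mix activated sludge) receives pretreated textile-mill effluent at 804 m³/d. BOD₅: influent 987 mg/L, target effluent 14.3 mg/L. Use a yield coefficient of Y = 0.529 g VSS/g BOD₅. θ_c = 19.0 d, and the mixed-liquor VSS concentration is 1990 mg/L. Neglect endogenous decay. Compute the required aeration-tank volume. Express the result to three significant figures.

With k_d = 0 the design equation reduces to V = Y Q (S₀−S) θ_c / X = 0.529 × 804 × (987 − 14.3) × 19.0 / 1990 = 3950 m³.

V ≈ 3950 m³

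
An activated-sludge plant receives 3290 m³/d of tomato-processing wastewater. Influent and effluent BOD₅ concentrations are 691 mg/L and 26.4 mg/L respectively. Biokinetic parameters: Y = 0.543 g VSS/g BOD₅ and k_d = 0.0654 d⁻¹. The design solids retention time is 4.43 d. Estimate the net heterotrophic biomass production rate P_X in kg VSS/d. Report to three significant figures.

The observed yield is Y_obs = Y/(1 + k_d·θ_c) = 0.543 / (1 + 0.0654 × 4.43) = 0.543 / 1.290 = 0.4210 g VSS per g BOD₅ removed.
Substrate removed = Q·(S₀ − S) = 3290 m³/d × (691 − 26.4) g/m³ = 2.19×10^6 g/d = 2187 kg/d.
Net biomass production P_X = Y_obs × Q·(S₀ − S) = 0.4210 × 2187 = 920.6 kg VSS/d.

P_X ≈ 921 kg VSS/d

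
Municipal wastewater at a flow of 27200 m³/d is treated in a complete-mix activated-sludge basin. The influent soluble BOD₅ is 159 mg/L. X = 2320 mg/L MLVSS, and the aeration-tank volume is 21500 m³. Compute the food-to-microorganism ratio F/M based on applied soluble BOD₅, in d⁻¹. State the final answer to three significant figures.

F/M ≈ 0.0867 d⁻¹

F/M = applied load / biomass = Q·S₀/(V·X) = 27200 × 159 / (21500 × 2320) = 0.08670 d⁻¹.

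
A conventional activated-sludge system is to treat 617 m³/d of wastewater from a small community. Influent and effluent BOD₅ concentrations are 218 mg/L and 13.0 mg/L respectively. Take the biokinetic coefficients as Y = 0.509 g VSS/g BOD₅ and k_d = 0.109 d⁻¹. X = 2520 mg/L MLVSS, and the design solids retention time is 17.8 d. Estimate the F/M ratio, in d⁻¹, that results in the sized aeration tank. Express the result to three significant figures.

F/M ≈ 0.345 d⁻¹

From the SRT design equation V = Y Q (S₀−S) θ_c / [X (1 + k_d θ_c)] = 0.509 × 617 × (218 − 13.0) × 17.8 / [2520 × (1 + 0.109 × 17.8)] = 1.15×10^6 / 7409 = 154.7 m³.
F/M = applied load / biomass = Q·S₀/(V·X) = 617 × 218 / (154.7 × 2520) = 0.3451 d⁻¹.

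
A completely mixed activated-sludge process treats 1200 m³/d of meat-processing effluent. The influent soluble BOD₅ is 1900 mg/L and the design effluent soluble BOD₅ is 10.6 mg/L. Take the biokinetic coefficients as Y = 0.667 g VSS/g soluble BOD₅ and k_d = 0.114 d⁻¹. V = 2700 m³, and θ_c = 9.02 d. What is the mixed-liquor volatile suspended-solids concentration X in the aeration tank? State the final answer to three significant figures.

X ≈ 2490 mg/L

Solving the biomass balance for X: X = Y Q (S₀−S) θ_c / [V (1+k_d θ_c)] = 0.667 × 1200 × (1900 − 10.6) × 9.02 / [2700 × (1 + 0.114 × 9.02)] = 2491 mg/L.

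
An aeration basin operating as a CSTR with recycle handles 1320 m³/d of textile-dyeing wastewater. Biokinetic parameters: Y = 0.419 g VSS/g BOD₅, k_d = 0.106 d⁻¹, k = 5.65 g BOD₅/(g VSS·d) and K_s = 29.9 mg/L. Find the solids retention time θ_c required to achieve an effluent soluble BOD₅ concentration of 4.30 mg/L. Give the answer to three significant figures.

θ_c ≈ 5.22 d

At the target effluent, Y k S/(K_s+S) = 0.419×5.65×4.30/34.20 = 0.2976 d⁻¹.
θ_c = 1/(μ − k_d) = 1/(0.2976 − 0.106) = 1/0.1916 = 5.218 d.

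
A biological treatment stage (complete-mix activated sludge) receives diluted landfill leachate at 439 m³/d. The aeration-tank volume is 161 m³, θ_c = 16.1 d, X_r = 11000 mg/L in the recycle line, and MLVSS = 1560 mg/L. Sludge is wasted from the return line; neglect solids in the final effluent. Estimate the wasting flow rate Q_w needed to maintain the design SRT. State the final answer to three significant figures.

Q_w = (V·X)/(θ_c X_r) = 161.0 × 1560 / (16.1 × 11000) = 1.418 m³/d.

Q_w ≈ 1.42 m³/d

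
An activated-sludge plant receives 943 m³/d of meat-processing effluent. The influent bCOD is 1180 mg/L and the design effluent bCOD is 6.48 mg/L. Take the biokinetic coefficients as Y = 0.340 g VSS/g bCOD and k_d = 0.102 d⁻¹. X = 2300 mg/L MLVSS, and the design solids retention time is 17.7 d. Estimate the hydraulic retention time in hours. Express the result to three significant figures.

From the SRT design equation V = Y Q (S₀−S) θ_c / [X (1 + k_d θ_c)] = 0.340 × 943 × (1180 − 6.48) × 17.7 / [2300 × (1 + 0.102 × 17.7)] = 6.66×10^6 / 6452 = 1032 m³.
Hydraulic retention time τ = V/Q = 1032 / 943 = 1.095 d = 26.27 h.

τ ≈ 26.3 h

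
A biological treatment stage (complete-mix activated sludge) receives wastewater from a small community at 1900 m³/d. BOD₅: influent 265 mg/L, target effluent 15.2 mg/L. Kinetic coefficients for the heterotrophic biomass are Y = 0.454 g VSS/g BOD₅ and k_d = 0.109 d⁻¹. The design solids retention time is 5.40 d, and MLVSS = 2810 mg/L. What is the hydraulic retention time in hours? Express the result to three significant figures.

From the SRT design equation V = Y Q (S₀−S) θ_c / [X (1 + k_d θ_c)] = 0.454 × 1900 × (265 − 15.2) × 5.40 / [2810 × (1 + 0.109 × 5.40)] = 1.16×10^6 / 4464 = 260.7 m³.
Hydraulic retention time τ = V/Q = 260.7 / 1900 = 0.1372 d = 3.293 h.

τ ≈ 3.29 h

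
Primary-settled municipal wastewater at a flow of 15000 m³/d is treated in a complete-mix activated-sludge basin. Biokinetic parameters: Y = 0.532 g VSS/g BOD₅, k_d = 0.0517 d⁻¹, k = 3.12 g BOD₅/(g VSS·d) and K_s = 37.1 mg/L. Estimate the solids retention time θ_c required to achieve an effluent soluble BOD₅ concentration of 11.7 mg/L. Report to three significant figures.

From 1/θ_c = Y·k·S/(K_s + S) − k_d: Y·k·S/(K_s+S) = 0.532 × 3.12 × 11.7 / (37.1 + 11.7) = 0.3980 d⁻¹.
1/θ_c = 0.3980 − 0.0517 = 0.3463 d⁻¹, so θ_c = 2.888 d.

θ_c ≈ 2.89 d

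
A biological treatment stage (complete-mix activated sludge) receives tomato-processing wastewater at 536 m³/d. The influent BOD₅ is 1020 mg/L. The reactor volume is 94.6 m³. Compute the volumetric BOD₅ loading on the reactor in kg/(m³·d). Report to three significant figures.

L_v ≈ 5.78 kg BOD₅/(m³·d)

Applied BOD₅ load per unit volume = Q·S₀/V = (536 × 1020/1000)/94.60 = 5.779 kg BOD₅·m⁻³·d⁻¹.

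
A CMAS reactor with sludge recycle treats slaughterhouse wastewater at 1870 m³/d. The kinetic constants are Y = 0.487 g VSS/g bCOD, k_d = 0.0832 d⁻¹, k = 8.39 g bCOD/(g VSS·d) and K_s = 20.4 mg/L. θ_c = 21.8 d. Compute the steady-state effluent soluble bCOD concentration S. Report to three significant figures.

For a completely mixed reactor with recycle the Lawrence–McCarty relation gives S = K_s·(1 + k_d·θ_c) / [θ_c·(Y·k − k_d) − 1] = 20.4 × (1 + 0.0832 × 21.8) / [21.8 × (0.487 × 8.39 − 0.0832) − 1] = 57.40 / 86.26 = 0.6654 mg/L.

S ≈ 0.665 mg/L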